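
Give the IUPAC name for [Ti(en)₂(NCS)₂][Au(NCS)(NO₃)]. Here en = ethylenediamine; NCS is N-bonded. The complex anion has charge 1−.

bis(ethylenediamine)diisothiocyanatotitanium(III) isothiocyanatonitratoaurate(I)

The complex anion is given as 1−; its ligand charges sum to -2, so Au = +1.
A 1:1 salt means the cation carries the equal and opposite charge, 1+.
Cation: ligand charges sum to -2; for the ion to be 1+, Ti = +3.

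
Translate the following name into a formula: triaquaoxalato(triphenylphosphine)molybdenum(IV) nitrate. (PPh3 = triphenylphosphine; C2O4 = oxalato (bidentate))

Ligands: 3 aqua (H2O, neutral), 1 triphenylphosphine (PPh3, neutral), 1 oxalato (C2O4, -2). Ligand charge sum = -2.
With Mo in oxidation state +4, the complex ion is [Mo...]^2+.
Charge balance with nitrate (-1) requires 1 complex ion per 2 nitrate.

[Mo(C2O4)(H2O)3(PPh3)](NO3)2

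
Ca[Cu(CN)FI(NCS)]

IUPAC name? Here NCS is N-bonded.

calcium cyanofluoroiodoisothiocyanatocuprate(II)

The 1 calcium counter-ion carries a total charge of +2, so each complex ion is 2−.
Ligand charges: 1×fluoro (-1 each), 1×isothiocyanato (-1 each), 1×cyano (-1 each), 1×iodo (-1 each); total -4. So Cu + (-4) = 2−, giving Cu = +2.
Ligands are named alphabetically: cyano before fluoro before iodo before isothiocyanato.
The complex ion is anionic, so copper takes the -ate form cuprate(II).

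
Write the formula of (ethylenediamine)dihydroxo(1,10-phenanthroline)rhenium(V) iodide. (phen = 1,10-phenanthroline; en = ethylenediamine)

Ligands: 1 1,10-phenanthroline (phen, neutral), 1 ethylenediamine (en, neutral), 2 hydroxo (OH, -1). Ligand charge sum = -2.
With Re in oxidation state +5, the complex ion is [Re...]^3+.
Charge balance with iodide (-1) requires 1 complex ion per 3 iodide.

[Re(en)(OH)2(phen)]I3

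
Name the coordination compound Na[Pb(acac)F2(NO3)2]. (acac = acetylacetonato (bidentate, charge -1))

sodium (acetylacetonato)difluorodinitratoplumbate(IV)

The 1 sodium counter-ion carries a total charge of +1, so each complex ion is 1−.
Ligand charges: 2×nitrato (-1 each), 2×fluoro (-1 each), 1×acetylacetonato (-1 each); total -5. So Pb + (-5) = 1−, giving Pb = +4.
The complex ion is anionic, so lead takes the -ate form plumbate(IV).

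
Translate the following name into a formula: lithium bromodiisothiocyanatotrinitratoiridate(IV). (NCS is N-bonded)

Li2[IrBr(NCS)2(NO3)3]

Ligands: 3 nitrato (NO3, -1), 1 bromo (Br, -1), 2 isothiocyanato (NCS, -1). Ligand charge sum = -6.
Charge balance with lithium (+1) requires 1 complex ion per 2 lithium.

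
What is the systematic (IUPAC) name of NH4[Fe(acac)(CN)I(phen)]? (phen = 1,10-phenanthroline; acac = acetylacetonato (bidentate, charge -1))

The 1 ammonium counter-ion carries a total charge of +1, so each complex ion is 1−.
Ligand charges: 1×1,10-phenanthroline (neutral), 1×cyano (-1 each), 1×acetylacetonato (-1 each), 1×iodo (-1 each); total -3. So Fe + (-3) = 1−, giving Fe = +2.
The complex ion is anionic, so iron takes the -ate form ferrate(II).

ammonium (acetylacetonato)cyanoiodo(1,10-phenanthroline)ferrate(II)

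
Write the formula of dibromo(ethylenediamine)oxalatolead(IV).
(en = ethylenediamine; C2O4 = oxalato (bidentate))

Ligands: 1 ethylenediamine (en, neutral), 1 oxalato (C2O4, -2), 2 bromo (Br, -1). Ligand charge sum = -4.
With Pb in oxidation state +4, the complex ion is [Pb...].

[PbBr2(C2O4)(en)]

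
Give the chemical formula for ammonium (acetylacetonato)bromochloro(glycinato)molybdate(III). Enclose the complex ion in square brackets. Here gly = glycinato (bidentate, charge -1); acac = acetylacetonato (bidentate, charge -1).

Ligands: 1 bromo (Br, -1), 1 glycinato (gly, -1), 1 acetylacetonato (acac, -1), 1 chloro (Cl, -1). Ligand charge sum = -4.
With Mo in oxidation state +3, the complex ion is [Mo...]^1−.
Charge balance with ammonium (+1) requires 1 complex ion per 1 ammonium.

NH4[Mo(acac)BrCl(gly)]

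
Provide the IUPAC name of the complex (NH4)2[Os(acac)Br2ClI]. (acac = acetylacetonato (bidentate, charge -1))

ammonium (acetylacetonato)dibromochloroiodoosmate(III)

The 2 ammonium counter-ions carry a total charge of +2, so each complex ion is 2−.
Ligand charges: 1×iodo (-1 each), 1×acetylacetonato (-1 each), 1×chloro (-1 each), 2×bromo (-1 each); total -5. So Os + (-5) = 2−, giving Os = +3.
Ligands are named alphabetically: acetylacetonato before bromo before chloro before iodo.
The complex ion is anionic, so osmium takes the -ate form osmate(III).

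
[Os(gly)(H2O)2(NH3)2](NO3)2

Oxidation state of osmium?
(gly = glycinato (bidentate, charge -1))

+3

2 nitrate outside the brackets (-1 each) → the complex ion is 2+.
Ligand charges: 1×gly = -1; 2×H2O neutral; 2×NH3 neutral; sum -1.
Os + (-1) = 2+ ⇒ Os is +3.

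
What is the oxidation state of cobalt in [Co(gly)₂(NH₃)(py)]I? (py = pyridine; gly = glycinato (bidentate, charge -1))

1 iodide outside the brackets (-1 each) → the complex ion is 1+.
Ligand charges: 1×py neutral; 2×gly = -2; 1×NH3 neutral; sum -2.
Co + (-2) = 1+ ⇒ Co is +3.

+3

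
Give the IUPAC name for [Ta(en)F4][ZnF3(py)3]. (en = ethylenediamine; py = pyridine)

Zinc is always +2 in its complexes; the anion's ligand charges sum to -3, so the complex anion is 1−.
A 1:1 salt means the cation carries the equal and opposite charge, 1+.
Cation: ligand charges sum to -4; for the ion to be 1+, Ta = +5.

(ethylenediamine)tetrafluorotantalum(V) trifluorotris(pyridine)zincate(II)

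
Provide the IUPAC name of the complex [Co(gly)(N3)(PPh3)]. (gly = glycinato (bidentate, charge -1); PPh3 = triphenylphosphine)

There is no counter-ion, so the complex is neutral overall.
Ligand charges: 1×glycinato (-1 each), 1×azido (-1 each), 1×triphenylphosphine (neutral); total -2. So Co + (-2) = 0, giving Co = +2.
Ligands are named alphabetically: azido before glycinato before triphenylphosphine.

azido(glycinato)(triphenylphosphine)cobalt(II)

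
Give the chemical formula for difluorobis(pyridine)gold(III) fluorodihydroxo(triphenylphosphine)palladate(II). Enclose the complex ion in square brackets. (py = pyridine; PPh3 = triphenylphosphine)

[AuF2(py)2][PdF(OH)2(PPh3)]

Cation [Au…]: ligand charges -2, Au(III) ⇒ ion charge 1+.
Anion [Pd…]: ligand charges -3, Pd(II) ⇒ ion charge 1−.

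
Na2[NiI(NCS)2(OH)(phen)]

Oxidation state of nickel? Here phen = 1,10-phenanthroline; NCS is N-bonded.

2 sodium outside the brackets (+1 each) → the complex ion is 2−.
Ligand charges: 1×OH = -1; 1×I = -1; 1×phen neutral; 2×NCS = -2; sum -4.
Ni + (-4) = 2− ⇒ Ni is +2.

+2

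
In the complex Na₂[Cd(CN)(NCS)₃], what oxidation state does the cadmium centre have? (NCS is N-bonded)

+2

2 sodium outside the brackets (+1 each) → the complex ion is 2−.
Ligand charges: 1×CN = -1; 3×NCS = -3; sum -4.
Cd + (-4) = 2− ⇒ Cd is +2.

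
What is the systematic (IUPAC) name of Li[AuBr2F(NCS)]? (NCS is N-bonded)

The 1 lithium counter-ion carries a total charge of +1, so each complex ion is 1−.
Ligand charges: 2×bromo (-1 each), 1×fluoro (-1 each), 1×isothiocyanato (-1 each); total -4. So Au + (-4) = 1−, giving Au = +3.
Ligands are named alphabetically: bromo before fluoro before isothiocyanato.
The complex ion is anionic, so gold takes the -ate form aurate(III).

lithium dibromofluoroisothiocyanatoaurate(III)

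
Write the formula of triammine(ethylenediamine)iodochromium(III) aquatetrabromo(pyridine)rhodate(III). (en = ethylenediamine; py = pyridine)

[Cr(en)I(NH3)3][RhBr4(H2O)(py)]2

Cation [Cr…]: ligand charges -1, Cr(III) ⇒ ion charge 2+.
Anion [Rh…]: ligand charges -4, Rh(III) ⇒ ion charge 1−.
One 2+ cation requires 2 of the 1− anion.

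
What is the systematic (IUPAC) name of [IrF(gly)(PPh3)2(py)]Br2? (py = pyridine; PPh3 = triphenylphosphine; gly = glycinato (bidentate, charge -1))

fluoro(glycinato)(pyridine)bis(triphenylphosphine)iridium(IV) bromide

The 2 bromide counter-ions carry a total charge of -2, so each complex ion is 2+.
Ligand charges: 1×pyridine (neutral), 1×fluoro (-1 each), 2×triphenylphosphine (neutral), 1×glycinato (-1 each); total -2. So Ir + (-2) = 2+, giving Ir = +4.
Ligands are named alphabetically: fluoro before glycinato before pyridine before triphenylphosphine.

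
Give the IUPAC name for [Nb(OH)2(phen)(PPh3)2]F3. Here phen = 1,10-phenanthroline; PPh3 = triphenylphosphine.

The 3 fluoride counter-ions carry a total charge of -3, so each complex ion is 3+.
Ligand charges: 1×1,10-phenanthroline (neutral), 2×triphenylphosphine (neutral), 2×hydroxo (-1 each); total -2. So Nb + (-2) = 3+, giving Nb = +5.
Ligands are named alphabetically: hydroxo before phenanthroline before triphenylphosphine.

dihydroxo(1,10-phenanthroline)bis(triphenylphosphine)niobium(V) fluoride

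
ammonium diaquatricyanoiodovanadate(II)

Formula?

(NH4)2[V(CN)3(H2O)2I]

Ligands: 2 aqua (H2O, neutral), 1 iodo (I, -1), 3 cyano (CN, -1). Ligand charge sum = -4.
With V in oxidation state +2, the complex ion is [V...]^2−.
Charge balance with ammonium (+1) requires 1 complex ion per 2 ammonium.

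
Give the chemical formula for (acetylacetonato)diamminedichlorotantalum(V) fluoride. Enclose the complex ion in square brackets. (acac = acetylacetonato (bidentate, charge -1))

[Ta(acac)Cl2(NH3)2]F2

Ligands: 2 chloro (Cl, -1), 1 acetylacetonato (acac, -1), 2 ammine (NH3, neutral). Ligand charge sum = -3.
Charge balance with fluoride (-1) requires 1 complex ion per 2 fluoride.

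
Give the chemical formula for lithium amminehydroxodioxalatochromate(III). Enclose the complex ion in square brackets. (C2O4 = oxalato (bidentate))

Ligands: 1 hydroxo (OH, -1), 2 oxalato (C2O4, -2), 1 ammine (NH3, neutral). Ligand charge sum = -5.
With Cr in oxidation state +3, the complex ion is [Cr...]^2−.
Charge balance with lithium (+1) requires 1 complex ion per 2 lithium.

Li2[Cr(C2O4)2(NH3)(OH)]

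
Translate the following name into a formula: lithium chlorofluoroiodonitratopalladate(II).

Li2[PdClFI(NO3)]

Ligands: 1 iodo (I, -1), 1 nitrato (NO3, -1), 1 fluoro (F, -1), 1 chloro (Cl, -1). Ligand charge sum = -4.
Charge balance with lithium (+1) requires 1 complex ion per 2 lithium.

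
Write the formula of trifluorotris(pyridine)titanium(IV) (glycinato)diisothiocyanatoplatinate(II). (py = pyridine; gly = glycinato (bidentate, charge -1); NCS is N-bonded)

[TiF3(py)3][Pt(gly)(NCS)2]

Cation [Ti…]: ligand charges -3, Ti(IV) ⇒ ion charge 1+.
Anion [Pt…]: ligand charges -3, Pt(II) ⇒ ion charge 1−.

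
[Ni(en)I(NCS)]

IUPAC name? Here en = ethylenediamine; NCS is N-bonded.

There is no counter-ion, so the complex is neutral overall.
Ligand charges: 1×iodo (-1 each), 1×ethylenediamine (neutral), 1×isothiocyanato (-1 each); total -2. So Ni + (-2) = 0, giving Ni = +2.
Ligands are named alphabetically: ethylenediamine before iodo before isothiocyanato.

(ethylenediamine)iodoisothiocyanatonickel(II)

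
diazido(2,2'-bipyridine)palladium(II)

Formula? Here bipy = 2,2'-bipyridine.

[Pd(bipy)(N3)2]

Ligands: 2 azido (N3, -1), 1 2,2'-bipyridine (bipy, neutral). Ligand charge sum = -2.
With Pd in oxidation state +2, the complex ion is [Pd...].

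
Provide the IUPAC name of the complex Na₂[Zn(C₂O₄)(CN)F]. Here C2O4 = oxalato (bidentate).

sodium cyanofluorooxalatozincate(II)

The 2 sodium counter-ions carry a total charge of +2, so each complex ion is 2−.
Ligand charges: 1×cyano (-1 each), 1×fluoro (-1 each), 1×oxalato (-2 each); total -4. So Zn + (-4) = 2−, giving Zn = +2.
Ligands are named alphabetically: cyano before fluoro before oxalato.
The complex ion is anionic, so zinc takes the -ate form zincate(II).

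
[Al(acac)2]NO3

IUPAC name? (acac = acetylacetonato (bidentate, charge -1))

bis(acetylacetonato)aluminium(III) nitrate

The 1 nitrate counter-ion carries a total charge of -1, so each complex ion is 1+.
Ligand charges: 2×acetylacetonato (-1 each); total -2. So Al + (-2) = 1+, giving Al = +3.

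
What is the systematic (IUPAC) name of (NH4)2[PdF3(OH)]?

ammonium trifluorohydroxopalladate(II)

The 2 ammonium counter-ions carry a total charge of +2, so each complex ion is 2−.
Ligand charges: 3×fluoro (-1 each), 1×hydroxo (-1 each); total -4. So Pd + (-4) = 2−, giving Pd = +2.
The complex ion is anionic, so palladium takes the -ate form palladate(II).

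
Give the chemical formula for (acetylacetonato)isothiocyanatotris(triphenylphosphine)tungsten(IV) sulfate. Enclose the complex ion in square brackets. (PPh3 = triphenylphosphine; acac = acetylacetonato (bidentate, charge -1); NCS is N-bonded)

[W(acac)(NCS)(PPh3)3]SO4

Ligands: 3 triphenylphosphine (PPh3, neutral), 1 acetylacetonato (acac, -1), 1 isothiocyanato (NCS, -1). Ligand charge sum = -2.
With W in oxidation state +4, the complex ion is [W...]^2+.
Charge balance with sulfate (-2) requires 1 complex ion per 1 sulfate.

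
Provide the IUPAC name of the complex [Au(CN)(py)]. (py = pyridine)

There is no counter-ion, so the complex is neutral overall.
Ligand charges: 1×cyano (-1 each), 1×pyridine (neutral); total -1. So Au + (-1) = 0, giving Au = +1.
Ligands are named alphabetically: cyano before pyridine.

cyano(pyridine)gold(I)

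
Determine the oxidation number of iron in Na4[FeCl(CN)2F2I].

+2

4 sodium outside the brackets (+1 each) → the complex ion is 4−.
Ligand charges: 2×F = -2; 1×I = -1; 1×Cl = -1; 2×CN = -2; sum -6.
Fe + (-6) = 4− ⇒ Fe is +2.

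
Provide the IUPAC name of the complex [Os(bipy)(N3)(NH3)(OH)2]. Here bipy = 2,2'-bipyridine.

There is no counter-ion, so the complex is neutral overall.
Ligand charges: 2×hydroxo (-1 each), 1×azido (-1 each), 1×2,2'-bipyridine (neutral), 1×ammine (neutral); total -3. So Os + (-3) = 0, giving Os = +3.
Ligands are named alphabetically: ammine before azido before bipyridine before hydroxo.

ammineazido(2,2'-bipyridine)dihydroxoosmium(III)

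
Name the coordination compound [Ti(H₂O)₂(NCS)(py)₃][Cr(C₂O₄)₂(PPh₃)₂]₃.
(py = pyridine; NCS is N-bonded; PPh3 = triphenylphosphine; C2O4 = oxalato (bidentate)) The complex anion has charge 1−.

Both ions are complex: the cation is named first with the plain metal name, the anion second with the -ate form; each ion's ligands are alphabetised independently.
The complex anion is given as 1−; its ligand charges sum to -4, so Cr = +3.
With 3 anions per cation, the cation must be 3×1 = 3+.
Cation: ligand charges sum to -1; for the ion to be 3+, Ti = +4.

diaquaisothiocyanatotris(pyridine)titanium(IV) dioxalatobis(triphenylphosphine)chromate(III)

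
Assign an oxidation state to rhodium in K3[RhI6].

3 potassium outside the brackets (+1 each) → the complex ion is 3−.
Ligand charges: 6×I = -6; sum -6.
Rh + (-6) = 3− ⇒ Rh is +3.

+3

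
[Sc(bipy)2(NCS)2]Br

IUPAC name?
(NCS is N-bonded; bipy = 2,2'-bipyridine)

The 1 bromide counter-ion carries a total charge of -1, so each complex ion is 1+.
Ligand charges: 2×isothiocyanato (-1 each), 2×2,2'-bipyridine (neutral); total -2. So Sc + (-2) = 1+, giving Sc = +3.
Ligands are named alphabetically: bipyridine before isothiocyanato.

bis(2,2'-bipyridine)diisothiocyanatoscandium(III) bromide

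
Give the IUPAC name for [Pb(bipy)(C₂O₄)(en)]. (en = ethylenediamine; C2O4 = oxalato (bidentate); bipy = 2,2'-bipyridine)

(2,2'-bipyridine)(ethylenediamine)oxalatolead(II)

There is no counter-ion, so the complex is neutral overall.
Ligand charges: 1×ethylenediamine (neutral), 1×oxalato (-2 each), 1×2,2'-bipyridine (neutral); total -2. So Pb + (-2) = 0, giving Pb = +2.
Ligands are named alphabetically: bipyridine before ethylenediamine before oxalato.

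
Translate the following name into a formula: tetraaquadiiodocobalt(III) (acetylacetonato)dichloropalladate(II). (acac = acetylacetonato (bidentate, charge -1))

Cation [Co…]: ligand charges -2, Co(III) ⇒ ion charge 1+.
Anion [Pd…]: ligand charges -3, Pd(II) ⇒ ion charge 1−.

[Co(H2O)4I2][Pd(acac)Cl2]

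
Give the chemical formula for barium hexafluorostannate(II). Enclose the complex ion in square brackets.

Ba2[SnF6]

Ligands: 6 fluoro (F, -1). Ligand charge sum = -6.
Charge balance with barium (+2) requires 1 complex ion per 2 barium.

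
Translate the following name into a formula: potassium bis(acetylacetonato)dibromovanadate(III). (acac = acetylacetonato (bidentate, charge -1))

Ligands: 2 acetylacetonato (acac, -1), 2 bromo (Br, -1). Ligand charge sum = -4.
With V in oxidation state +3, the complex ion is [V...]^1−.
Charge balance with potassium (+1) requires 1 complex ion per 1 potassium.

K[V(acac)2Br2]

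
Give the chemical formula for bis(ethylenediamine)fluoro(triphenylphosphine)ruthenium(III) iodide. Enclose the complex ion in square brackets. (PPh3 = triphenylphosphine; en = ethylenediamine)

Ligands: 1 triphenylphosphine (PPh3, neutral), 1 fluoro (F, -1), 2 ethylenediamine (en, neutral). Ligand charge sum = -1.
Charge balance with iodide (-1) requires 1 complex ion per 2 iodide.

[Ru(en)2F(PPh3)]I2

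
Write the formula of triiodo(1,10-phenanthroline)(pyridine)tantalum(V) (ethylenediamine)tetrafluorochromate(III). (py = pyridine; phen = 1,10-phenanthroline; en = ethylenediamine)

[TaI3(phen)(py)][Cr(en)F4]2

Cation [Ta…]: ligand charges -3, Ta(V) ⇒ ion charge 2+.
Anion [Cr…]: ligand charges -4, Cr(III) ⇒ ion charge 1−.
One 2+ cation requires 2 of the 1− anion.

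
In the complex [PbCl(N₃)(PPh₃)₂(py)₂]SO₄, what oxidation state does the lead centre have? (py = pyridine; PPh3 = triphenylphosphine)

+4

1 sulfate outside the brackets (-2 each) → the complex ion is 2+.
Ligand charges: 1×Cl = -1; 2×py neutral; 1×N3 = -1; 2×PPh3 neutral; sum -2.
Pb + (-2) = 2+ ⇒ Pb is +4.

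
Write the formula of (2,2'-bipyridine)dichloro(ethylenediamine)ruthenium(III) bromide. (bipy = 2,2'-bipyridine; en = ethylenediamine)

Ligands: 1 2,2'-bipyridine (bipy, neutral), 2 chloro (Cl, -1), 1 ethylenediamine (en, neutral). Ligand charge sum = -2.
With Ru in oxidation state +3, the complex ion is [Ru...]^1+.
Charge balance with bromide (-1) requires 1 complex ion per 1 bromide.

[Ru(bipy)Cl2(en)]Br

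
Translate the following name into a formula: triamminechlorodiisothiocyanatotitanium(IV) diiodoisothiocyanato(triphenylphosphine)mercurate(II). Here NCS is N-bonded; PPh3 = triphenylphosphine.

[TiCl(NCS)2(NH3)3][HgI2(NCS)(PPh3)]

Cation [Ti…]: ligand charges -3, Ti(IV) ⇒ ion charge 1+.
Anion [Hg…]: ligand charges -3, Hg(II) ⇒ ion charge 1−.
One 1+ cation balances one 1− anion.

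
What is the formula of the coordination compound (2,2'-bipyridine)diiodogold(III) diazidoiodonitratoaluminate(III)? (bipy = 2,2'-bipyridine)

[Au(bipy)I2][AlI(N3)2(NO3)]

Cation [Au…]: ligand charges -2, Au(III) ⇒ ion charge 1+.
Anion [Al…]: ligand charges -4, Al(III) ⇒ ion charge 1−.
One 1+ cation balances one 1− anion.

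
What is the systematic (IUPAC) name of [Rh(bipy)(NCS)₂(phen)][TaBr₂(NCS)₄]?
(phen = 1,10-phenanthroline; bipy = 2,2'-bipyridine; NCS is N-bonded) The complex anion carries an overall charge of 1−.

(2,2'-bipyridine)diisothiocyanato(1,10-phenanthroline)rhodium(III) dibromotetraisothiocyanatotantalate(V)

The complex anion is given as 1−; its ligand charges sum to -6, so Ta = +5.
A 1:1 salt means the cation carries the equal and opposite charge, 1+.
Cation: ligand charges sum to -2; for the ion to be 1+, Rh = +3.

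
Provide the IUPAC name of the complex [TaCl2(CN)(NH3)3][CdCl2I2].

triamminedichlorocyanotantalum(V) dichlorodiiodocadmate(II)

Cadmium is always +2 in its complexes; the anion's ligand charges sum to -4, so the complex anion is 2−.
A 1:1 salt means the cation carries the equal and opposite charge, 2+.
Cation: ligand charges sum to -3; for the ion to be 2+, Ta = +5.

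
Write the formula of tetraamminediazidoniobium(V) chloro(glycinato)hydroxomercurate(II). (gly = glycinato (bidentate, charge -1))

Cation [Nb…]: ligand charges -2, Nb(V) ⇒ ion charge 3+.
Anion [Hg…]: ligand charges -3, Hg(II) ⇒ ion charge 1−.
One 3+ cation requires 3 of the 1− anion.

[Nb(N3)2(NH3)4][HgCl(gly)(OH)]3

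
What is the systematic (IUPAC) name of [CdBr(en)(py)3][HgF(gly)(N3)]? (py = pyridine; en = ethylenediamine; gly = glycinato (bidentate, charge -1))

bromo(ethylenediamine)tris(pyridine)cadmium(II) azidofluoro(glycinato)mercurate(II)

Both ions are complex: the cation is named first with the plain metal name, the anion second with the -ate form; each ion's ligands are alphabetised independently.
Cadmium is always +2 in its complexes; the cation's ligand charges sum to -1, so the complex cation is 1+.
A 1:1 salt means the anion carries the equal and opposite charge, 1−.
Anion: ligand charges sum to -3; for the ion to be 1−, Hg = +2.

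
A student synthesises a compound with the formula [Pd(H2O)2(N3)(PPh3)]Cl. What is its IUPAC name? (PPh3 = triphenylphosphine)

The 1 chloride counter-ion carries a total charge of -1, so each complex ion is 1+.
Ligand charges: 1×azido (-1 each), 1×triphenylphosphine (neutral), 2×aqua (neutral); total -1. So Pd + (-1) = 1+, giving Pd = +2.
Ligands are named alphabetically: aqua before azido before triphenylphosphine.

diaquaazido(triphenylphosphine)palladium(II) chloride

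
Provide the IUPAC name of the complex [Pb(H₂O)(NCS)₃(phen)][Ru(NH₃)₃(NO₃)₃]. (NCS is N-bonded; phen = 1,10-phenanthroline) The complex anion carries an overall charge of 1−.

aquatriisothiocyanato(1,10-phenanthroline)lead(IV) triamminetrinitratoruthenate(II)

Both ions are complex: the cation is named first with the plain metal name, the anion second with the -ate form; each ion's ligands are alphabetised independently.
The complex anion is given as 1−; its ligand charges sum to -3, so Ru = +2.
A 1:1 salt means the cation carries the equal and opposite charge, 1+.
Cation: ligand charges sum to -3; for the ion to be 1+, Pb = +4.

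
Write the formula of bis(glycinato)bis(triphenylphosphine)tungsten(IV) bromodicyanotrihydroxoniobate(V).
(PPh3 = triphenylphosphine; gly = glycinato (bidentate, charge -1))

[W(gly)2(PPh3)2][NbBr(CN)2(OH)3]2

Cation [W…]: ligand charges -2, W(IV) ⇒ ion charge 2+.
Anion [Nb…]: ligand charges -6, Nb(V) ⇒ ion charge 1−.
One 2+ cation requires 2 of the 1− anion.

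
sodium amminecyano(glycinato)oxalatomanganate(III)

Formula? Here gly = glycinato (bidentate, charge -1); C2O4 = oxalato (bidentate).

Na[Mn(C2O4)(CN)(gly)(NH3)]

Ligands: 1 glycinato (gly, -1), 1 cyano (CN, -1), 1 oxalato (C2O4, -2), 1 ammine (NH3, neutral). Ligand charge sum = -4.
With Mn in oxidation state +3, the complex ion is [Mn...]^1−.
Charge balance with sodium (+1) requires 1 complex ion per 1 sodium.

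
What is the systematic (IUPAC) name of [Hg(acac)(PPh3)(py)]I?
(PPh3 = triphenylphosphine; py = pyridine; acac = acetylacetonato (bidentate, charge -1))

(acetylacetonato)(pyridine)(triphenylphosphine)mercury(II) iodide

The 1 iodide counter-ion carries a total charge of -1, so each complex ion is 1+.
Ligand charges: 1×triphenylphosphine (neutral), 1×pyridine (neutral), 1×acetylacetonato (-1 each); total -1. So Hg + (-1) = 1+, giving Hg = +2.
Ligands are named alphabetically: acetylacetonato before pyridine before triphenylphosphine.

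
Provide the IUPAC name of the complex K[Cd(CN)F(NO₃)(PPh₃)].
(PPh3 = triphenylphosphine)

potassium cyanofluoronitrato(triphenylphosphine)cadmate(II)

The 1 potassium counter-ion carries a total charge of +1, so each complex ion is 1−.
Ligand charges: 1×cyano (-1 each), 1×triphenylphosphine (neutral), 1×fluoro (-1 each), 1×nitrato (-1 each); total -3. So Cd + (-3) = 1−, giving Cd = +2.
The complex ion is anionic, so cadmium takes the -ate form cadmate(II).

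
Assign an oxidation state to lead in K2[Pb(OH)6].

+4

2 potassium outside the brackets (+1 each) → the complex ion is 2−.
Ligand charges: 6×OH = -6; sum -6.
Pb + (-6) = 2− ⇒ Pb is +4.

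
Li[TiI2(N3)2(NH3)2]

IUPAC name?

The 1 lithium counter-ion carries a total charge of +1, so each complex ion is 1−.
Ligand charges: 2×ammine (neutral), 2×iodo (-1 each), 2×azido (-1 each); total -4. So Ti + (-4) = 1−, giving Ti = +3.
Ligands are named alphabetically: ammine before azido before iodo.
The complex ion is anionic, so titanium takes the -ate form titanate(III).

lithium diamminediazidodiiodotitanate(III)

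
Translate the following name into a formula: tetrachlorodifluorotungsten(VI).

[WCl4F2]

Ligands: 2 fluoro (F, -1), 4 chloro (Cl, -1). Ligand charge sum = -6.
With W in oxidation state +6, the complex ion is [W...].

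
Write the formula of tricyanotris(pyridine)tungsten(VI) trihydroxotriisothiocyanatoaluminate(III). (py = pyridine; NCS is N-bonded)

[W(CN)3(py)3][Al(NCS)3(OH)3]

Cation [W…]: ligand charges -3, W(VI) ⇒ ion charge 3+.
Anion [Al…]: ligand charges -6, Al(III) ⇒ ion charge 3−.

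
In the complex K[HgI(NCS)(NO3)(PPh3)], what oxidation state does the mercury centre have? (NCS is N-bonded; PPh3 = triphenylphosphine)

+2

1 potassium outside the brackets (+1 each) → the complex ion is 1−.
Ligand charges: 1×NCS = -1; 1×I = -1; 1×NO3 = -1; 1×PPh3 neutral; sum -3.
Hg + (-3) = 1− ⇒ Hg is +2.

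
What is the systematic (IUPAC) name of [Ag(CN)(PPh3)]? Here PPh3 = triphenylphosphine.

cyano(triphenylphosphine)silver(I)

There is no counter-ion, so the complex is neutral overall.
Ligand charges: 1×triphenylphosphine (neutral), 1×cyano (-1 each); total -1. So Ag + (-1) = 0, giving Ag = +1.
Ligands are named alphabetically: cyano before triphenylphosphine.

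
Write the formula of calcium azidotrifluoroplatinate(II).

Ca[PtF3(N3)]

Ligands: 3 fluoro (F, -1), 1 azido (N3, -1). Ligand charge sum = -4.
Charge balance with calcium (+2) requires 1 complex ion per 1 calcium.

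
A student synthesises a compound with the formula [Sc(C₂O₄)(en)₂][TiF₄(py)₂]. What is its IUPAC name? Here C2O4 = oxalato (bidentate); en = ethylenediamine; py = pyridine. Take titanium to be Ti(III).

Ti is given as +3; the anion's ligand charges sum to -4, so the complex anion is 1−.
A 1:1 salt means the cation carries the equal and opposite charge, 1+.
Cation: ligand charges sum to -2; for the ion to be 1+, Sc = +3.

bis(ethylenediamine)oxalatoscandium(III) tetrafluorobis(pyridine)titanate(III)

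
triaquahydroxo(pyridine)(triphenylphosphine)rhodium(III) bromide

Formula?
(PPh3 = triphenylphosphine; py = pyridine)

[Rh(H2O)3(OH)(PPh3)(py)]Br2

Ligands: 1 triphenylphosphine (PPh3, neutral), 3 aqua (H2O, neutral), 1 pyridine (py, neutral), 1 hydroxo (OH, -1). Ligand charge sum = -1.
Charge balance with bromide (-1) requires 1 complex ion per 2 bromide.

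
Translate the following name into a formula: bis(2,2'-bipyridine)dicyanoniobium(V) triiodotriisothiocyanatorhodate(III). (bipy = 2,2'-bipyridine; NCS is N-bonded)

Cation [Nb…]: ligand charges -2, Nb(V) ⇒ ion charge 3+.
Anion [Rh…]: ligand charges -6, Rh(III) ⇒ ion charge 3−.

[Nb(bipy)2(CN)2][RhI3(NCS)3]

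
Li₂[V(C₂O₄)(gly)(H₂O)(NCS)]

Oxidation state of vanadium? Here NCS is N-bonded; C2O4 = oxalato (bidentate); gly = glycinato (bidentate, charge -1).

+2

2 lithium outside the brackets (+1 each) → the complex ion is 2−.
Ligand charges: 1×H2O neutral; 1×NCS = -1; 1×C2O4 = -2; 1×gly = -1; sum -4.
V + (-4) = 2− ⇒ V is +2.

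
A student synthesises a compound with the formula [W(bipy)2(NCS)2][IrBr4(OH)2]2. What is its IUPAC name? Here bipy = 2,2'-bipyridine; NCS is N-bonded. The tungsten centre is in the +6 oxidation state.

bis(2,2'-bipyridine)diisothiocyanatotungsten(VI) tetrabromodihydroxoiridate(IV)

Both ions are complex: the cation is named first with the plain metal name, the anion second with the -ate form; each ion's ligands are alphabetised independently.
W is given as +6; the cation's ligand charges sum to -2, so the complex cation is 4+.
With 2 anions per cation, each anion must be 4/2 = 2−.
Anion: ligand charges sum to -6; for the ion to be 2−, Ir = +4.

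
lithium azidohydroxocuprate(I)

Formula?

Ligands: 1 hydroxo (OH, -1), 1 azido (N3, -1). Ligand charge sum = -2.
With Cu in oxidation state +1, the complex ion is [Cu...]^1−.
Charge balance with lithium (+1) requires 1 complex ion per 1 lithium.

Li[Cu(N3)(OH)]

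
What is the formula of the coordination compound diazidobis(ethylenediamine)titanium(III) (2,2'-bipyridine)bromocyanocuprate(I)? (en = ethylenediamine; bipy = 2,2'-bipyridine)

[Ti(en)2(N3)2][Cu(bipy)Br(CN)]

Cation [Ti…]: ligand charges -2, Ti(III) ⇒ ion charge 1+.
Anion [Cu…]: ligand charges -2, Cu(I) ⇒ ion charge 1−.
One 1+ cation balances one 1− anion.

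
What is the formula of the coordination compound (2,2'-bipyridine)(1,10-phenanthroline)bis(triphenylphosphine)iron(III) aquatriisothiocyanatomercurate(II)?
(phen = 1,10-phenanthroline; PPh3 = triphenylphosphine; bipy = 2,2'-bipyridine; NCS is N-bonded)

Cation [Fe…]: ligand charges 0, Fe(III) ⇒ ion charge 3+.
Anion [Hg…]: ligand charges -3, Hg(II) ⇒ ion charge 1−.
One 3+ cation requires 3 of the 1− anion.

[Fe(bipy)(phen)(PPh3)2][Hg(H2O)(NCS)3]3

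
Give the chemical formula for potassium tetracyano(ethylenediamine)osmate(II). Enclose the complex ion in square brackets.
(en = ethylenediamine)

K2[Os(CN)4(en)]

Ligands: 1 ethylenediamine (en, neutral), 4 cyano (CN, -1). Ligand charge sum = -4.
Charge balance with potassium (+1) requires 1 complex ion per 2 potassium.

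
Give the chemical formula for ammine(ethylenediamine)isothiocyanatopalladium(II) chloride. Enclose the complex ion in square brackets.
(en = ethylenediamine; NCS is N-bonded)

[Pd(en)(NCS)(NH3)]Cl

Ligands: 1 ethylenediamine (en, neutral), 1 isothiocyanato (NCS, -1), 1 ammine (NH3, neutral). Ligand charge sum = -1.
With Pd in oxidation state +2, the complex ion is [Pd...]^1+.
Charge balance with chloride (-1) requires 1 complex ion per 1 chloride.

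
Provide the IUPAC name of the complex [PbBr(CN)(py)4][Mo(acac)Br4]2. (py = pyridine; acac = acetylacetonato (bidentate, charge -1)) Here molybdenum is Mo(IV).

Mo is given as +4; the anion's ligand charges sum to -5, so the complex anion is 1−.
With 2 anions per cation, the cation must be 2×1 = 2+.
Cation: ligand charges sum to -2; for the ion to be 2+, Pb = +4.

bromocyanotetrakis(pyridine)lead(IV) (acetylacetonato)tetrabromomolybdate(IV)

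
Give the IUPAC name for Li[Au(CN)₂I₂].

lithium dicyanodiiodoaurate(III)

The 1 lithium counter-ion carries a total charge of +1, so each complex ion is 1−.
Ligand charges: 2×iodo (-1 each), 2×cyano (-1 each); total -4. So Au + (-4) = 1−, giving Au = +3.
Ligands are named alphabetically: cyano before iodo.
The complex ion is anionic, so gold takes the -ate form aurate(III).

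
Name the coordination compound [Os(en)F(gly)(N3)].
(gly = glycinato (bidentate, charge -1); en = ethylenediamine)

azido(ethylenediamine)fluoro(glycinato)osmium(III)

There is no counter-ion, so the complex is neutral overall.
Ligand charges: 1×glycinato (-1 each), 1×azido (-1 each), 1×ethylenediamine (neutral), 1×fluoro (-1 each); total -3. So Os + (-3) = 0, giving Os = +3.
Ligands are named alphabetically: azido before ethylenediamine before fluoro before glycinato.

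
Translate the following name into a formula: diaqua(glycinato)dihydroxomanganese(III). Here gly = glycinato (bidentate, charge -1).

[Mn(gly)(H2O)2(OH)2]

Ligands: 2 hydroxo (OH, -1), 1 glycinato (gly, -1), 2 aqua (H2O, neutral). Ligand charge sum = -3.
With Mn in oxidation state +3, the complex ion is [Mn...].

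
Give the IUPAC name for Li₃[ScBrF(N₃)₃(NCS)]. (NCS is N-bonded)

The 3 lithium counter-ions carry a total charge of +3, so each complex ion is 3−.
Ligand charges: 1×isothiocyanato (-1 each), 3×azido (-1 each), 1×bromo (-1 each), 1×fluoro (-1 each); total -6. So Sc + (-6) = 3−, giving Sc = +3.
The complex ion is anionic, so scandium takes the -ate form scandate(III).

lithium triazidobromofluoroisothiocyanatoscandate(III)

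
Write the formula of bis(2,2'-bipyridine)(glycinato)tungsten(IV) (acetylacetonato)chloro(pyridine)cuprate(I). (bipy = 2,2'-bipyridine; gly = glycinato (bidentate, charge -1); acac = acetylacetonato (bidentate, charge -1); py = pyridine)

[W(bipy)2(gly)][Cu(acac)Cl(py)]3

Cation [W…]: ligand charges -1, W(IV) ⇒ ion charge 3+.
Anion [Cu…]: ligand charges -2, Cu(I) ⇒ ion charge 1−.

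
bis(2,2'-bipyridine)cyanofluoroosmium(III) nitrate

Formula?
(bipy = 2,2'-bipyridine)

[Os(bipy)2(CN)F]NO3

Ligands: 1 cyano (CN, -1), 1 fluoro (F, -1), 2 2,2'-bipyridine (bipy, neutral). Ligand charge sum = -2.
With Os in oxidation state +3, the complex ion is [Os...]^1+.
Charge balance with nitrate (-1) requires 1 complex ion per 1 nitrate.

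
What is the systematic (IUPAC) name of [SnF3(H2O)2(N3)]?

diaquaazidotrifluorotin(IV)

There is no counter-ion, so the complex is neutral overall.
Ligand charges: 1×azido (-1 each), 3×fluoro (-1 each), 2×aqua (neutral); total -4. So Sn + (-4) = 0, giving Sn = +4.
Ligands are named alphabetically: aqua before azido before fluoro.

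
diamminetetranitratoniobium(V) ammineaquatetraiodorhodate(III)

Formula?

[Nb(NH3)2(NO3)4][Rh(H2O)I4(NH3)]

Cation [Nb…]: ligand charges -4, Nb(V) ⇒ ion charge 1+.
Anion [Rh…]: ligand charges -4, Rh(III) ⇒ ion charge 1−.
One 1+ cation balances one 1− anion.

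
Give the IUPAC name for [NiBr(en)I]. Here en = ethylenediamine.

There is no counter-ion, so the complex is neutral overall.
Ligand charges: 1×bromo (-1 each), 1×ethylenediamine (neutral), 1×iodo (-1 each); total -2. So Ni + (-2) = 0, giving Ni = +2.
Ligands are named alphabetically: bromo before ethylenediamine before iodo.

bromo(ethylenediamine)iodonickel(II)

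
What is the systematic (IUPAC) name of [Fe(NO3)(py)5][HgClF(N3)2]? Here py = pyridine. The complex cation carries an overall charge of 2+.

The complex cation is given as 2+; its ligand charges sum to -1, so Fe = +3.
A 1:1 salt means the anion carries the equal and opposite charge, 2−.
Anion: ligand charges sum to -4; for the ion to be 2−, Hg = +2.

nitratopentakis(pyridine)iron(III) diazidochlorofluoromercurate(II)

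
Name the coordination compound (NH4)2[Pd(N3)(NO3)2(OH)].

ammonium azidohydroxodinitratopalladate(II)

The 2 ammonium counter-ions carry a total charge of +2, so each complex ion is 2−.
Ligand charges: 1×azido (-1 each), 1×hydroxo (-1 each), 2×nitrato (-1 each); total -4. So Pd + (-4) = 2−, giving Pd = +2.
The complex ion is anionic, so palladium takes the -ate form palladate(II).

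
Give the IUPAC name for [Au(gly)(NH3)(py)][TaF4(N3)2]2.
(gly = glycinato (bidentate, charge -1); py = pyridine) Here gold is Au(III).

Both ions are complex: the cation is named first with the plain metal name, the anion second with the -ate form; each ion's ligands are alphabetised independently.
Au is given as +3; the cation's ligand charges sum to -1, so the complex cation is 2+.
With 2 anions per cation, each anion must be 2/2 = 1−.
Anion: ligand charges sum to -6; for the ion to be 1−, Ta = +5.

ammine(glycinato)(pyridine)gold(III) diazidotetrafluorotantalate(V)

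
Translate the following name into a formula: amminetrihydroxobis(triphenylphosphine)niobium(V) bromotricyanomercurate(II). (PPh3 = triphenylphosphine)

[Nb(NH3)(OH)3(PPh3)2][HgBr(CN)3]

Cation [Nb…]: ligand charges -3, Nb(V) ⇒ ion charge 2+.
Anion [Hg…]: ligand charges -4, Hg(II) ⇒ ion charge 2−.
One 2+ cation balances one 2− anion.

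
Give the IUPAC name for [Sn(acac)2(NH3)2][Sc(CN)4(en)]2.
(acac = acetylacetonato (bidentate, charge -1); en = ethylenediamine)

Both ions are complex: the cation is named first with the plain metal name, the anion second with the -ate form; each ion's ligands are alphabetised independently.
Scandium is always +3 in its complexes; the anion's ligand charges sum to -4, so the complex anion is 1−.
With 2 anions per cation, the cation must be 2×1 = 2+.
Cation: ligand charges sum to -2; for the ion to be 2+, Sn = +4.

bis(acetylacetonato)diamminetin(IV) tetracyano(ethylenediamine)scandate(III)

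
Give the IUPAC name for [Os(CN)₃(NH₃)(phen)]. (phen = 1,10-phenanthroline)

There is no counter-ion, so the complex is neutral overall.
Ligand charges: 3×cyano (-1 each), 1×ammine (neutral), 1×1,10-phenanthroline (neutral); total -3. So Os + (-3) = 0, giving Os = +3.
Ligands are named alphabetically: ammine before cyano before phenanthroline.

amminetricyano(1,10-phenanthroline)osmium(III)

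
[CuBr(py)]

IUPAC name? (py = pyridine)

There is no counter-ion, so the complex is neutral overall.
Ligand charges: 1×bromo (-1 each), 1×pyridine (neutral); total -1. So Cu + (-1) = 0, giving Cu = +1.
Ligands are named alphabetically: bromo before pyridine.

bromo(pyridine)copper(I)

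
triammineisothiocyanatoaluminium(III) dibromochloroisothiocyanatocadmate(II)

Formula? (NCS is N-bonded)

Cation [Al…]: ligand charges -1, Al(III) ⇒ ion charge 2+.
Anion [Cd…]: ligand charges -4, Cd(II) ⇒ ion charge 2−.

[Al(NCS)(NH3)3][CdBr2Cl(NCS)]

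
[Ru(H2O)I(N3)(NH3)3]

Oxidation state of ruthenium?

No counter-ion: the bracketed complex is neutral.
Ligand charges: 1×I = -1; 3×NH3 neutral; 1×N3 = -1; 1×H2O neutral; sum -2.
Ru + (-2) = 0 ⇒ Ru is +2.

+2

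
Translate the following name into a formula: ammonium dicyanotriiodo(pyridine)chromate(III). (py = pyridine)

Ligands: 1 pyridine (py, neutral), 2 cyano (CN, -1), 3 iodo (I, -1). Ligand charge sum = -5.
Charge balance with ammonium (+1) requires 1 complex ion per 2 ammonium.

(NH4)2[Cr(CN)2I3(py)]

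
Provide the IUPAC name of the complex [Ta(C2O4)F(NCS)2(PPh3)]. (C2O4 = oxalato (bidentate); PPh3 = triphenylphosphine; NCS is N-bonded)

fluorodiisothiocyanatooxalato(triphenylphosphine)tantalum(V)

There is no counter-ion, so the complex is neutral overall.
Ligand charges: 1×fluoro (-1 each), 1×oxalato (-2 each), 1×triphenylphosphine (neutral), 2×isothiocyanato (-1 each); total -5. So Ta + (-5) = 0, giving Ta = +5.
Ligands are named alphabetically: fluoro before isothiocyanato before oxalato before triphenylphosphine.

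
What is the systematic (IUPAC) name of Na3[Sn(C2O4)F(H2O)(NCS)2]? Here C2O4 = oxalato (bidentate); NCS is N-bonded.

sodium aquafluorodiisothiocyanatooxalatostannate(II)

The 3 sodium counter-ions carry a total charge of +3, so each complex ion is 3−.
Ligand charges: 1×aqua (neutral), 1×oxalato (-2 each), 2×isothiocyanato (-1 each), 1×fluoro (-1 each); total -5. So Sn + (-5) = 3−, giving Sn = +2.
Ligands are named alphabetically: aqua before fluoro before isothiocyanato before oxalato.
The complex ion is anionic, so tin takes the -ate form stannate(II).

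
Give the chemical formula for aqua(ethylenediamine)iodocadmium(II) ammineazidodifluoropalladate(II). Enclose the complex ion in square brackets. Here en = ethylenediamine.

[Cd(en)(H2O)I][PdF2(N3)(NH3)]

Cation [Cd…]: ligand charges -1, Cd(II) ⇒ ion charge 1+.
Anion [Pd…]: ligand charges -3, Pd(II) ⇒ ion charge 1−.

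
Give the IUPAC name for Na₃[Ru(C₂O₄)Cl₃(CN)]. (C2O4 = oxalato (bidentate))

sodium trichlorocyanooxalatoruthenate(III)

The 3 sodium counter-ions carry a total charge of +3, so each complex ion is 3−.
Ligand charges: 3×chloro (-1 each), 1×oxalato (-2 each), 1×cyano (-1 each); total -6. So Ru + (-6) = 3−, giving Ru = +3.
Ligands are named alphabetically: chloro before cyano before oxalato.
The complex ion is anionic, so ruthenium takes the -ate form ruthenate(III).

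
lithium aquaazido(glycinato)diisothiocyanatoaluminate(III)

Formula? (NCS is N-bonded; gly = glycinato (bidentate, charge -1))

Ligands: 2 isothiocyanato (NCS, -1), 1 aqua (H2O, neutral), 1 glycinato (gly, -1), 1 azido (N3, -1). Ligand charge sum = -4.
Charge balance with lithium (+1) requires 1 complex ion per 1 lithium.

Li[Al(gly)(H2O)(N3)(NCS)2]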